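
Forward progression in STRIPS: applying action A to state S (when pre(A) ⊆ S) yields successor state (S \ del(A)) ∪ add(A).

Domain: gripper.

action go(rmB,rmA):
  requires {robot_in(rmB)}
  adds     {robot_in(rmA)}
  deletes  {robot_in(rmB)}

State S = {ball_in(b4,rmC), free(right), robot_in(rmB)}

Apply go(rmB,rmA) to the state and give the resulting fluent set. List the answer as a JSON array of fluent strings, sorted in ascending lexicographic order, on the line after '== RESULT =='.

Compute (S \ del) ∪ add:
  pre ⊆ S: {robot_in(rmB)} ⊆ S  — applicable
  S \ del = {ball_in(b4,rmC), free(right)}
  ∪ add   = {ball_in(b4,rmC), free(right), robot_in(rmA)}

== RESULT ==
["ball_in(b4,rmC)", "free(right)", "robot_in(rmA)"]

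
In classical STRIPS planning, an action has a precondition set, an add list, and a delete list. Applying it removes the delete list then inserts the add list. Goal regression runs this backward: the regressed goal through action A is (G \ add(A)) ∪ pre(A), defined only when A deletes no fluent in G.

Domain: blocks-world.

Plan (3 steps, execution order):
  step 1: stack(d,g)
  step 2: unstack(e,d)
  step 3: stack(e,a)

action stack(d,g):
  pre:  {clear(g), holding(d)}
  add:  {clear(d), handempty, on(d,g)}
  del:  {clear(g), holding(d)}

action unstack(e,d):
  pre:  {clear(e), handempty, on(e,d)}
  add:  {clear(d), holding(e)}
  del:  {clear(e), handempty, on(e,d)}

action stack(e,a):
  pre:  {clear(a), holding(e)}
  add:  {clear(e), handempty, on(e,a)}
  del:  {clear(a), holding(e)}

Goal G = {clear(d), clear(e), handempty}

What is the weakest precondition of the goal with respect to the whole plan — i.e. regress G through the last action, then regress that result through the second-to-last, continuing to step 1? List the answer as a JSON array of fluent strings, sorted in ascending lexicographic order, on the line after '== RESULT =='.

Work backward from the goal:
  through step 3 (stack(e,a)): drop {clear(e), handempty}, keep {clear(d)}, require {clear(a), holding(e)}
    → {clear(a), clear(d), holding(e)}
  through step 2 (unstack(e,d)): drop {clear(d), holding(e)}, keep {clear(a)}, require {clear(e), handempty, on(e,d)}
    → {clear(a), clear(e), handempty, on(e,d)}
  through step 1 (stack(d,g)): drop {handempty}, keep {clear(a), clear(e), on(e,d)}, require {clear(g), holding(d)}
    → {clear(a), clear(e), clear(g), holding(d), on(e,d)}

== RESULT ==
["clear(a)", "clear(e)", "clear(g)", "holding(d)", "on(e,d)"]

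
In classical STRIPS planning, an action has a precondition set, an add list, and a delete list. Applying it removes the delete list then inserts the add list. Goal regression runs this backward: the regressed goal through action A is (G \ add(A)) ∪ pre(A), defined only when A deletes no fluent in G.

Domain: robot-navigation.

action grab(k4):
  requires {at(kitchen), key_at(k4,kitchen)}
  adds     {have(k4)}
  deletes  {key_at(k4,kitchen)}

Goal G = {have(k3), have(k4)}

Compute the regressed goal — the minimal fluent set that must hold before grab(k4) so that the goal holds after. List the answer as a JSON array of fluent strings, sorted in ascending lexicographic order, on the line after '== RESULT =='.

Compute (G \ add) ∪ pre:
  G ∩ del = {}  (empty — regression defined)
  G \ add = {have(k3), have(k4)} \ {have(k4)} = {have(k3)}
  ∪ pre   = {have(k3)} ∪ {at(kitchen), key_at(k4,kitchen)}
          = {at(kitchen), have(k3), key_at(k4,kitchen)}

== RESULT ==
["at(kitchen)", "have(k3)", "key_at(k4,kitchen)"]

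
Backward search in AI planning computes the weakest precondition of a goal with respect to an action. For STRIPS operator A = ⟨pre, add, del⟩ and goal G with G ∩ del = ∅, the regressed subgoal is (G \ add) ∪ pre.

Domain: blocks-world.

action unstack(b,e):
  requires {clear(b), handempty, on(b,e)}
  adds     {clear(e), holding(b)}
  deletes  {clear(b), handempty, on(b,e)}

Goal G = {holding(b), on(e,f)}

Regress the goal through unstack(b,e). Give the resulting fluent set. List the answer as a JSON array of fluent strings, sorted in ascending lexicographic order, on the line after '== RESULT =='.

Compute (G \ add) ∪ pre:
  G ∩ del = {}  (empty — regression defined)
  G \ add = {holding(b), on(e,f)} \ {clear(e), holding(b)} = {on(e,f)}
  ∪ pre   = {on(e,f)} ∪ {clear(b), handempty, on(b,e)}
          = {clear(b), handempty, on(b,e), on(e,f)}

== RESULT ==
["clear(b)", "handempty", "on(b,e)", "on(e,f)"]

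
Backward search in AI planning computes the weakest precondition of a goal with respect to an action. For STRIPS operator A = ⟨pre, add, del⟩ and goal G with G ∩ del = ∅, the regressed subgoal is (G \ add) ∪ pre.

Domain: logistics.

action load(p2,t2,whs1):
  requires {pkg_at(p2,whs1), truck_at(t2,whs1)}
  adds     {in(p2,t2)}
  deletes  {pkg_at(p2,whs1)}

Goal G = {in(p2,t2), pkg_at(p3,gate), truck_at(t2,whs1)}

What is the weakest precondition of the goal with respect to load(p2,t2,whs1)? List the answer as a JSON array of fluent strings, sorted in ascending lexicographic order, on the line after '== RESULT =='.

Compute (G \ add) ∪ pre:
  G ∩ del = {}  (empty — regression defined)
  G \ add = {in(p2,t2), pkg_at(p3,gate), truck_at(t2,whs1)} \ {in(p2,t2)} = {pkg_at(p3,gate), truck_at(t2,whs1)}
  ∪ pre   = {pkg_at(p3,gate), truck_at(t2,whs1)} ∪ {pkg_at(p2,whs1), truck_at(t2,whs1)}
          = {pkg_at(p2,whs1), pkg_at(p3,gate), truck_at(t2,whs1)}

== RESULT ==
["pkg_at(p2,whs1)", "pkg_at(p3,gate)", "truck_at(t2,whs1)"]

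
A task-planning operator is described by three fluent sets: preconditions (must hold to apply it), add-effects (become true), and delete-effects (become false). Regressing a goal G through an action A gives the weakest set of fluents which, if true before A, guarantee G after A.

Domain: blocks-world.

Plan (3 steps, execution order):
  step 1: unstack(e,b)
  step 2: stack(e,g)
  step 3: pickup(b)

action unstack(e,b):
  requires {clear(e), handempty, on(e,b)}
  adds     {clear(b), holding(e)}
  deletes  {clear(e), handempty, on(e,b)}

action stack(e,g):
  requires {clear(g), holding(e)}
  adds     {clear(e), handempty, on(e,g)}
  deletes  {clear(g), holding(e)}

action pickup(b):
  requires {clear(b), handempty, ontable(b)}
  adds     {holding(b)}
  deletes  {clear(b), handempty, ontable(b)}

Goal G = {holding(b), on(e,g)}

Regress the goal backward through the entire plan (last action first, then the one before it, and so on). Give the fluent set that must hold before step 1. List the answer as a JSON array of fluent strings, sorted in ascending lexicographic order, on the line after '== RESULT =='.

Regress step by step:
  through step 3 (pickup(b)): drop {holding(b)}, keep {on(e,g)}, require {clear(b), handempty, ontable(b)}
    → {clear(b), handempty, on(e,g), ontable(b)}
  through step 2 (stack(e,g)): drop {handempty, on(e,g)}, keep {clear(b), ontable(b)}, require {clear(g), holding(e)}
    → {clear(b), clear(g), holding(e), ontable(b)}
  through step 1 (unstack(e,b)): drop {clear(b), holding(e)}, keep {clear(g), ontable(b)}, require {clear(e), handempty, on(e,b)}
    → {clear(e), clear(g), handempty, on(e,b), ontable(b)}

== RESULT ==
["clear(e)", "clear(g)", "handempty", "on(e,b)", "ontable(b)"]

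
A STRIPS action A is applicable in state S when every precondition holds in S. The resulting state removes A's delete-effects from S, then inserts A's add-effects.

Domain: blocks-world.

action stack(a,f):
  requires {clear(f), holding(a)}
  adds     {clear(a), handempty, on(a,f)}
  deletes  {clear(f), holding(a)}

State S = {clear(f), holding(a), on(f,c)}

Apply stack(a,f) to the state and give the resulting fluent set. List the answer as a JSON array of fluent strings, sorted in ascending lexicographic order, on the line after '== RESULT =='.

Compute (S \ del) ∪ add:
  pre ⊆ S: {clear(f), holding(a)} ⊆ S  — applicable
  S \ del = {on(f,c)}
  ∪ add   = {clear(a), handempty, on(a,f), on(f,c)}

== RESULT ==
["clear(a)", "handempty", "on(a,f)", "on(f,c)"]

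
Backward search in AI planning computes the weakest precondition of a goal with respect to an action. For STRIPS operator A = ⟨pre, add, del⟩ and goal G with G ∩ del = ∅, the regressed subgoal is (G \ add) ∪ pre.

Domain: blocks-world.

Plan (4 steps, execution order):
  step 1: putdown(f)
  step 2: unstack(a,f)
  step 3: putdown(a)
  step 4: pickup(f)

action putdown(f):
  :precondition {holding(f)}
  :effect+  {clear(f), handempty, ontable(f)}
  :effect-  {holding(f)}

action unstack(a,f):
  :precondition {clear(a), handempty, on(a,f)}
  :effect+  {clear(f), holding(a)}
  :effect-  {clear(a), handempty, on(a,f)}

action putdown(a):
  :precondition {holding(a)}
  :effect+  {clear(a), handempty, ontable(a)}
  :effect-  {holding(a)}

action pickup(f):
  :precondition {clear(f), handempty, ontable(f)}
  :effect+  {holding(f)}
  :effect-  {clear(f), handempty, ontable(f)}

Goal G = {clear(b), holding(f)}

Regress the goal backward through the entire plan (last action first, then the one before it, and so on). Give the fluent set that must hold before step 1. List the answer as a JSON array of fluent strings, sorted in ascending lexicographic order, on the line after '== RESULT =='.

Regress step by step:
  through step 4 (pickup(f)): drop {holding(f)}, keep {clear(b)}, require {clear(f), handempty, ontable(f)}
    → {clear(b), clear(f), handempty, ontable(f)}
  through step 3 (putdown(a)): drop {handempty}, keep {clear(b), clear(f), ontable(f)}, require {holding(a)}
    → {clear(b), clear(f), holding(a), ontable(f)}
  through step 2 (unstack(a,f)): drop {clear(f), holding(a)}, keep {clear(b), ontable(f)}, require {clear(a), handempty, on(a,f)}
    → {clear(a), clear(b), handempty, on(a,f), ontable(f)}
  through step 1 (putdown(f)): drop {handempty, ontable(f)}, keep {clear(a), clear(b), on(a,f)}, require {holding(f)}
    → {clear(a), clear(b), holding(f), on(a,f)}

== RESULT ==
["clear(a)", "clear(b)", "holding(f)", "on(a,f)"]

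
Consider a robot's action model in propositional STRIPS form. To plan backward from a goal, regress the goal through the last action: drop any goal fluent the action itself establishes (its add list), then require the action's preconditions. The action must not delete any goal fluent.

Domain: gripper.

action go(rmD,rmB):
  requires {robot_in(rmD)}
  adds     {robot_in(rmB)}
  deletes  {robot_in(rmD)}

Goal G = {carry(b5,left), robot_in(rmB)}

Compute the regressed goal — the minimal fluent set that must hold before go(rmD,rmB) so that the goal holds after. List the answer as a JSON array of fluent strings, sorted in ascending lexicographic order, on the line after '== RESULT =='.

Regress:
  G ∩ del = {}  (empty — regression defined)
  G \ add = {carry(b5,left), robot_in(rmB)} \ {robot_in(rmB)} = {carry(b5,left)}
  ∪ pre   = {carry(b5,left)} ∪ {robot_in(rmD)}
          = {carry(b5,left), robot_in(rmD)}

== RESULT ==
["carry(b5,left)", "robot_in(rmD)"]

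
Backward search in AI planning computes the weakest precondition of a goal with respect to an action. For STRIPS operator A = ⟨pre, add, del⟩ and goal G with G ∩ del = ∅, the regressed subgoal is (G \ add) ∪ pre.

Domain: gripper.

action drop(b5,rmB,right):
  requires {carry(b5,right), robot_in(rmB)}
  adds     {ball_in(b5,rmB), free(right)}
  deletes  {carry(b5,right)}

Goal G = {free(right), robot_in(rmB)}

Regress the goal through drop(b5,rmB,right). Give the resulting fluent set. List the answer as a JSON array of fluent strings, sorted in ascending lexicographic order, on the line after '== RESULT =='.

Compute (G \ add) ∪ pre:
  G ∩ del = {}  (empty — regression defined)
  G \ add = {free(right), robot_in(rmB)} \ {ball_in(b5,rmB), free(right)} = {robot_in(rmB)}
  ∪ pre   = {robot_in(rmB)} ∪ {carry(b5,right), robot_in(rmB)}
          = {carry(b5,right), robot_in(rmB)}

== RESULT ==
["carry(b5,right)", "robot_in(rmB)"]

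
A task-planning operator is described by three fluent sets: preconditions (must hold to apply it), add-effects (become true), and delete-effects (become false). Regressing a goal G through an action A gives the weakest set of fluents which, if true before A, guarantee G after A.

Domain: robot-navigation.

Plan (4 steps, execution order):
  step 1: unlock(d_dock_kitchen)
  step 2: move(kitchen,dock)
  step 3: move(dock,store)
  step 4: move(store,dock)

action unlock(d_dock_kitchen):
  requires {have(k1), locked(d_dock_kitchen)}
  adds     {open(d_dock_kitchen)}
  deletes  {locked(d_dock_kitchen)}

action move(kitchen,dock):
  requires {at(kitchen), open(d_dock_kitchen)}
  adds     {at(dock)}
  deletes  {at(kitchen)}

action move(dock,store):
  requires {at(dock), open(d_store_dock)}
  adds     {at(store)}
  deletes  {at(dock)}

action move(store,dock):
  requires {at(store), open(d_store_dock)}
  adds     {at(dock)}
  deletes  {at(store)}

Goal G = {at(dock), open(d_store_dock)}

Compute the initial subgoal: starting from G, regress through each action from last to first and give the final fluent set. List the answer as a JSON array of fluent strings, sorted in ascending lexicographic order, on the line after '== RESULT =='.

Regress step by step:
  through step 4 (move(store,dock)): drop {at(dock)}, keep {open(d_store_dock)}, require {at(store), open(d_store_dock)}
    → {at(store), open(d_store_dock)}
  through step 3 (move(dock,store)): drop {at(store)}, keep {open(d_store_dock)}, require {at(dock), open(d_store_dock)}
    → {at(dock), open(d_store_dock)}
  through step 2 (move(kitchen,dock)): drop {at(dock)}, keep {open(d_store_dock)}, require {at(kitchen), open(d_dock_kitchen)}
    → {at(kitchen), open(d_dock_kitchen), open(d_store_dock)}
  through step 1 (unlock(d_dock_kitchen)): drop {open(d_dock_kitchen)}, keep {at(kitchen), open(d_store_dock)}, require {have(k1), locked(d_dock_kitchen)}
    → {at(kitchen), have(k1), locked(d_dock_kitchen), open(d_store_dock)}

== RESULT ==
["at(kitchen)", "have(k1)", "locked(d_dock_kitchen)", "open(d_store_dock)"]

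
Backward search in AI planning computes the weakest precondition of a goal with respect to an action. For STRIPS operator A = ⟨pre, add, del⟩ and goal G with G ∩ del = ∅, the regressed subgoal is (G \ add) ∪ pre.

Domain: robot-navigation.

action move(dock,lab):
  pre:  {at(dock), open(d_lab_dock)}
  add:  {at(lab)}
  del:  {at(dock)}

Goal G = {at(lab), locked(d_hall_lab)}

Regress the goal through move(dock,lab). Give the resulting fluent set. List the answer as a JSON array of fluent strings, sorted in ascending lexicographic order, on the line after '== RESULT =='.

Regress:
  G ∩ del = {}  (empty — regression defined)
  G \ add = {at(lab), locked(d_hall_lab)} \ {at(lab)} = {locked(d_hall_lab)}
  ∪ pre   = {locked(d_hall_lab)} ∪ {at(dock), open(d_lab_dock)}
          = {at(dock), locked(d_hall_lab), open(d_lab_dock)}

== RESULT ==
["at(dock)", "locked(d_hall_lab)", "open(d_lab_dock)"]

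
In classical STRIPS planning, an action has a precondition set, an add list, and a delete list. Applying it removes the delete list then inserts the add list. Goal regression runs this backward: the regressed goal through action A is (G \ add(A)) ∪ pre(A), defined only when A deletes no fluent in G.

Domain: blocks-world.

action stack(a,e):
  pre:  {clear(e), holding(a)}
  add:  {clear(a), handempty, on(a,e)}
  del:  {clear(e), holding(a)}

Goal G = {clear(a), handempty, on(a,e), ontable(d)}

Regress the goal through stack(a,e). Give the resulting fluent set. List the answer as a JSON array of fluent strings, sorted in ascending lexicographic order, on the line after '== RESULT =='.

Regress:
  G ∩ del = {}  (empty — regression defined)
  G \ add = {clear(a), handempty, on(a,e), ontable(d)} \ {clear(a), handempty, on(a,e)} = {ontable(d)}
  ∪ pre   = {ontable(d)} ∪ {clear(e), holding(a)}
          = {clear(e), holding(a), ontable(d)}

== RESULT ==
["clear(e)", "holding(a)", "ontable(d)"]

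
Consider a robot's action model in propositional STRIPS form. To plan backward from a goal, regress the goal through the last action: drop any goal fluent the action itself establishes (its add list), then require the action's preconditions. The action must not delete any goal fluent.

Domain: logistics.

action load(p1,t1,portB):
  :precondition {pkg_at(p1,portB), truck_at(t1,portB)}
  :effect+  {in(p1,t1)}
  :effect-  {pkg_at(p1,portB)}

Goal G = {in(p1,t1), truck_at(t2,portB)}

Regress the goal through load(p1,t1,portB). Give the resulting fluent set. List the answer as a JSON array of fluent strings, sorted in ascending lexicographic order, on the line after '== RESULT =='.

Compute (G \ add) ∪ pre:
  G ∩ del = {}  (empty — regression defined)
  G \ add = {in(p1,t1), truck_at(t2,portB)} \ {in(p1,t1)} = {truck_at(t2,portB)}
  ∪ pre   = {truck_at(t2,portB)} ∪ {pkg_at(p1,portB), truck_at(t1,portB)}
          = {pkg_at(p1,portB), truck_at(t1,portB), truck_at(t2,portB)}

== RESULT ==
["pkg_at(p1,portB)", "truck_at(t1,portB)", "truck_at(t2,portB)"]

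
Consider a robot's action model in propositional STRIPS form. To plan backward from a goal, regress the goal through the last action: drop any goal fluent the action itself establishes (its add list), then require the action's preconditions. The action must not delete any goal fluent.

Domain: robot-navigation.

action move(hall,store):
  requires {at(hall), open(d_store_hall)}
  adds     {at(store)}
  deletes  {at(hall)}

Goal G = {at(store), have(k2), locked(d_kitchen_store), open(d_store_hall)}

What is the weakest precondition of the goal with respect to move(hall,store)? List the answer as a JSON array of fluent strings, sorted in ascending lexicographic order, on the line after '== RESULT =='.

Compute (G \ add) ∪ pre:
  G ∩ del = {}  (empty — regression defined)
  G \ add = {at(store), have(k2), locked(d_kitchen_store), open(d_store_hall)} \ {at(store)} = {have(k2), locked(d_kitchen_store), open(d_store_hall)}
  ∪ pre   = {have(k2), locked(d_kitchen_store), open(d_store_hall)} ∪ {at(hall), open(d_store_hall)}
          = {at(hall), have(k2), locked(d_kitchen_store), open(d_store_hall)}

== RESULT ==
["at(hall)", "have(k2)", "locked(d_kitchen_store)", "open(d_store_hall)"]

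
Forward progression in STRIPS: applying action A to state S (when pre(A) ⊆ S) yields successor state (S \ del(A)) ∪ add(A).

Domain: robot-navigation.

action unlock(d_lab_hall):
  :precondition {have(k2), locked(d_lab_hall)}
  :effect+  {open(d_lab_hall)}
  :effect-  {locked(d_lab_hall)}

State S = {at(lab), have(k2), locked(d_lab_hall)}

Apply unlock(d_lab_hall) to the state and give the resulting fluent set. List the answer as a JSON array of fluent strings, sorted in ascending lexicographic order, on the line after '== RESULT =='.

Progress:
  pre ⊆ S: {have(k2), locked(d_lab_hall)} ⊆ S  — applicable
  S \ del = {at(lab), have(k2)}
  ∪ add   = {at(lab), have(k2), open(d_lab_hall)}

== RESULT ==
["at(lab)", "have(k2)", "open(d_lab_hall)"]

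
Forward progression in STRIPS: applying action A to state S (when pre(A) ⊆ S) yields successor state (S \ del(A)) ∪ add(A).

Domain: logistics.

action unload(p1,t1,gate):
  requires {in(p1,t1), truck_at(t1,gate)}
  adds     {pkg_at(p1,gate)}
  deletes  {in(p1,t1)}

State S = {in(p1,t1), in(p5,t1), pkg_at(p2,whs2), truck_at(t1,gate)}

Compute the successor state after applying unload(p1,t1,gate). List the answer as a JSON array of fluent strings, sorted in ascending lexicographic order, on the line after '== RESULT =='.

Progress:
  pre ⊆ S: {in(p1,t1), truck_at(t1,gate)} ⊆ S  — applicable
  S \ del = {in(p5,t1), pkg_at(p2,whs2), truck_at(t1,gate)}
  ∪ add   = {in(p5,t1), pkg_at(p1,gate), pkg_at(p2,whs2), truck_at(t1,gate)}

== RESULT ==
["in(p5,t1)", "pkg_at(p1,gate)", "pkg_at(p2,whs2)", "truck_at(t1,gate)"]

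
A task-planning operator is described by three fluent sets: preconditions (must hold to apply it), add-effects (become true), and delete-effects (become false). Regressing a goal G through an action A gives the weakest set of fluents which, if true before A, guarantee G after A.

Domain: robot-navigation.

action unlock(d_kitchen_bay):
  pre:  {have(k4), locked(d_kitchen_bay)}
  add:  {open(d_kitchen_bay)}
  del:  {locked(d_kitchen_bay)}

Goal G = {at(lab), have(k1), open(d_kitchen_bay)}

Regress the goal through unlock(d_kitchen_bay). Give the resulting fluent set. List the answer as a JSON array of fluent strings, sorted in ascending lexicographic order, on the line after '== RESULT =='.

Compute (G \ add) ∪ pre:
  G ∩ del = {}  (empty — regression defined)
  G \ add = {at(lab), have(k1), open(d_kitchen_bay)} \ {open(d_kitchen_bay)} = {at(lab), have(k1)}
  ∪ pre   = {at(lab), have(k1)} ∪ {have(k4), locked(d_kitchen_bay)}
          = {at(lab), have(k1), have(k4), locked(d_kitchen_bay)}

== RESULT ==
["at(lab)", "have(k1)", "have(k4)", "locked(d_kitchen_bay)"]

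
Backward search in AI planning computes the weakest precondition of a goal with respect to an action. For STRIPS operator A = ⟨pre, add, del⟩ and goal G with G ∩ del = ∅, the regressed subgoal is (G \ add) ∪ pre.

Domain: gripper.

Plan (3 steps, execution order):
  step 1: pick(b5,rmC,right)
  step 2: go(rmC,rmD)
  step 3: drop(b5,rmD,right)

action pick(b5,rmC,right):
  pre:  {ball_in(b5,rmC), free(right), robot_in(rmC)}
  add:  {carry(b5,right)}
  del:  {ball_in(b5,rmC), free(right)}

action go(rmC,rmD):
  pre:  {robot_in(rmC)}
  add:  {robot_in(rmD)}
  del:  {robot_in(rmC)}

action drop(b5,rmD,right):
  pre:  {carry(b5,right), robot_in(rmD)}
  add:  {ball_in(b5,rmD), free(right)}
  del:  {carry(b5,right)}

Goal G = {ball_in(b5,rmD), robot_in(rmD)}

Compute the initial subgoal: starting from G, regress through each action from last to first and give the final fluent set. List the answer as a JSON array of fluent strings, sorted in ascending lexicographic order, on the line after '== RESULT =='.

Regress step by step:
  through step 3 (drop(b5,rmD,right)): drop {ball_in(b5,rmD)}, keep {robot_in(rmD)}, require {carry(b5,right), robot_in(rmD)}
    → {carry(b5,right), robot_in(rmD)}
  through step 2 (go(rmC,rmD)): drop {robot_in(rmD)}, keep {carry(b5,right)}, require {robot_in(rmC)}
    → {carry(b5,right), robot_in(rmC)}
  through step 1 (pick(b5,rmC,right)): drop {carry(b5,right)}, keep {robot_in(rmC)}, require {ball_in(b5,rmC), free(right), robot_in(rmC)}
    → {ball_in(b5,rmC), free(right), robot_in(rmC)}

== RESULT ==
["ball_in(b5,rmC)", "free(right)", "robot_in(rmC)"]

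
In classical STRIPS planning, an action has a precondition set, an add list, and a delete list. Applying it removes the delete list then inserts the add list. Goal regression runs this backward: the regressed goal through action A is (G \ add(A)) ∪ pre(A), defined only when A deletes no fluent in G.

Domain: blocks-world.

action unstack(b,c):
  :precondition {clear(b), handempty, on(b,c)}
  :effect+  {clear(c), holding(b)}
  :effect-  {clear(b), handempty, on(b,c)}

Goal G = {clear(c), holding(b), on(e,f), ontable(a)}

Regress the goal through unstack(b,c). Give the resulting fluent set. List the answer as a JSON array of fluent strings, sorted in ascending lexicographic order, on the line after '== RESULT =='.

Regress:
  G ∩ del = {}  (empty — regression defined)
  G \ add = {clear(c), holding(b), on(e,f), ontable(a)} \ {clear(c), holding(b)} = {on(e,f), ontable(a)}
  ∪ pre   = {on(e,f), ontable(a)} ∪ {clear(b), handempty, on(b,c)}
          = {clear(b), handempty, on(b,c), on(e,f), ontable(a)}

== RESULT ==
["clear(b)", "handempty", "on(b,c)", "on(e,f)", "ontable(a)"]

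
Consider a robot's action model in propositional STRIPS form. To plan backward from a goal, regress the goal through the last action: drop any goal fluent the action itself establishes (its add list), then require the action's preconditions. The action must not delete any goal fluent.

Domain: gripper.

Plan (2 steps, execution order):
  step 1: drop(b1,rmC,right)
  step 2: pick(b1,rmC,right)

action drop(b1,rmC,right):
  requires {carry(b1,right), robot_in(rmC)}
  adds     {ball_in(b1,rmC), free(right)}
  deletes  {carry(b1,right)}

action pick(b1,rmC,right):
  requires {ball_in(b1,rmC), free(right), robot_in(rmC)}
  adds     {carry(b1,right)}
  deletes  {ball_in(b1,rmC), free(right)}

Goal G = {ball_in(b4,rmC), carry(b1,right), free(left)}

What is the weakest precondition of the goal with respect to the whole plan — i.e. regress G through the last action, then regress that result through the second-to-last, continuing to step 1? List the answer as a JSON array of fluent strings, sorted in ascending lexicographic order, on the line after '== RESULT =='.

Regress step by step:
  through step 2 (pick(b1,rmC,right)): drop {carry(b1,right)}, keep {ball_in(b4,rmC), free(left)}, require {ball_in(b1,rmC), free(right), robot_in(rmC)}
    → {ball_in(b1,rmC), ball_in(b4,rmC), free(left), free(right), robot_in(rmC)}
  through step 1 (drop(b1,rmC,right)): drop {ball_in(b1,rmC), free(right)}, keep {ball_in(b4,rmC), free(left), robot_in(rmC)}, require {carry(b1,right), robot_in(rmC)}
    → {ball_in(b4,rmC), carry(b1,right), free(left), robot_in(rmC)}

== RESULT ==
["ball_in(b4,rmC)", "carry(b1,right)", "free(left)", "robot_in(rmC)"]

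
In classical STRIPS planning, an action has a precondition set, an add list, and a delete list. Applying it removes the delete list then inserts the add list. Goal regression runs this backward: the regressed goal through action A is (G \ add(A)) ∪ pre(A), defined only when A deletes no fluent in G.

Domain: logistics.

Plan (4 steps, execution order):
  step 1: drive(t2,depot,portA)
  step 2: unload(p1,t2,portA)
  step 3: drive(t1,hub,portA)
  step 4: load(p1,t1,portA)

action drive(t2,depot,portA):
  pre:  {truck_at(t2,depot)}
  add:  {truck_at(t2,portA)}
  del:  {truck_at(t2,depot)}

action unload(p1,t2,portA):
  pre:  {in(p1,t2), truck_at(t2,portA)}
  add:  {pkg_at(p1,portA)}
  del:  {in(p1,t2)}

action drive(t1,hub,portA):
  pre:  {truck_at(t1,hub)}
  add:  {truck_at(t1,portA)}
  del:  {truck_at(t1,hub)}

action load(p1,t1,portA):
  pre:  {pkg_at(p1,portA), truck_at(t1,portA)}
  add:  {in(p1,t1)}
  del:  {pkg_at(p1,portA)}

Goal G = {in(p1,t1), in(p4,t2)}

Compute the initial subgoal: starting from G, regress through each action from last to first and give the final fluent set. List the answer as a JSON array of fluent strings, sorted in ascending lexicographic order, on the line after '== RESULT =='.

Regress step by step:
  through step 4 (load(p1,t1,portA)): drop {in(p1,t1)}, keep {in(p4,t2)}, require {pkg_at(p1,portA), truck_at(t1,portA)}
    → {in(p4,t2), pkg_at(p1,portA), truck_at(t1,portA)}
  through step 3 (drive(t1,hub,portA)): drop {truck_at(t1,portA)}, keep {in(p4,t2), pkg_at(p1,portA)}, require {truck_at(t1,hub)}
    → {in(p4,t2), pkg_at(p1,portA), truck_at(t1,hub)}
  through step 2 (unload(p1,t2,portA)): drop {pkg_at(p1,portA)}, keep {in(p4,t2), truck_at(t1,hub)}, require {in(p1,t2), truck_at(t2,portA)}
    → {in(p1,t2), in(p4,t2), truck_at(t1,hub), truck_at(t2,portA)}
  through step 1 (drive(t2,depot,portA)): drop {truck_at(t2,portA)}, keep {in(p1,t2), in(p4,t2), truck_at(t1,hub)}, require {truck_at(t2,depot)}
    → {in(p1,t2), in(p4,t2), truck_at(t1,hub), truck_at(t2,depot)}

== RESULT ==
["in(p1,t2)", "in(p4,t2)", "truck_at(t1,hub)", "truck_at(t2,depot)"]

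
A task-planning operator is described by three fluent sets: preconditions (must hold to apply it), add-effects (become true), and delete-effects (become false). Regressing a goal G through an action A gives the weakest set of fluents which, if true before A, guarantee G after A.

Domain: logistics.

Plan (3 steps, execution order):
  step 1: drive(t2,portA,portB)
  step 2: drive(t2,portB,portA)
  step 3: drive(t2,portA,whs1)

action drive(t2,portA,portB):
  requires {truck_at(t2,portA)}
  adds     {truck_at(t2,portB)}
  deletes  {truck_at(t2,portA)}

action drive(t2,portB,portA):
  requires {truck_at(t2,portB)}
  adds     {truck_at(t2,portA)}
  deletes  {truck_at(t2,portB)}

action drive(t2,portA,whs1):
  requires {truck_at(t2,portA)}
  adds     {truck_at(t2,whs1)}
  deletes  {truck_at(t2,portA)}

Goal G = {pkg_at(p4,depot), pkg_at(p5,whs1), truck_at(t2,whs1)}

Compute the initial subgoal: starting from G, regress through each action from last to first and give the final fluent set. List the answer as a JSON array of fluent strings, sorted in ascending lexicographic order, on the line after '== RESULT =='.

Regress step by step:
  through step 3 (drive(t2,portA,whs1)): drop {truck_at(t2,whs1)}, keep {pkg_at(p4,depot), pkg_at(p5,whs1)}, require {truck_at(t2,portA)}
    → {pkg_at(p4,depot), pkg_at(p5,whs1), truck_at(t2,portA)}
  through step 2 (drive(t2,portB,portA)): drop {truck_at(t2,portA)}, keep {pkg_at(p4,depot), pkg_at(p5,whs1)}, require {truck_at(t2,portB)}
    → {pkg_at(p4,depot), pkg_at(p5,whs1), truck_at(t2,portB)}
  through step 1 (drive(t2,portA,portB)): drop {truck_at(t2,portB)}, keep {pkg_at(p4,depot), pkg_at(p5,whs1)}, require {truck_at(t2,portA)}
    → {pkg_at(p4,depot), pkg_at(p5,whs1), truck_at(t2,portA)}

== RESULT ==
["pkg_at(p4,depot)", "pkg_at(p5,whs1)", "truck_at(t2,portA)"]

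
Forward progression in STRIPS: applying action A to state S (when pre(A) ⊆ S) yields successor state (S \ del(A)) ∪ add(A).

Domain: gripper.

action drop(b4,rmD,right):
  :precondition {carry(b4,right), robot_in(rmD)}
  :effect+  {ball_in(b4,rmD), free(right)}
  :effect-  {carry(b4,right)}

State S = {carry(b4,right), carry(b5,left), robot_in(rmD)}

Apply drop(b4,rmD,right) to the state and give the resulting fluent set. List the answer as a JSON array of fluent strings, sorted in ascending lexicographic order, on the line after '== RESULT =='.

Compute (S \ del) ∪ add:
  pre ⊆ S: {carry(b4,right), robot_in(rmD)} ⊆ S  — applicable
  S \ del = {carry(b5,left), robot_in(rmD)}
  ∪ add   = {ball_in(b4,rmD), carry(b5,left), free(right), robot_in(rmD)}

== RESULT ==
["ball_in(b4,rmD)", "carry(b5,left)", "free(right)", "robot_in(rmD)"]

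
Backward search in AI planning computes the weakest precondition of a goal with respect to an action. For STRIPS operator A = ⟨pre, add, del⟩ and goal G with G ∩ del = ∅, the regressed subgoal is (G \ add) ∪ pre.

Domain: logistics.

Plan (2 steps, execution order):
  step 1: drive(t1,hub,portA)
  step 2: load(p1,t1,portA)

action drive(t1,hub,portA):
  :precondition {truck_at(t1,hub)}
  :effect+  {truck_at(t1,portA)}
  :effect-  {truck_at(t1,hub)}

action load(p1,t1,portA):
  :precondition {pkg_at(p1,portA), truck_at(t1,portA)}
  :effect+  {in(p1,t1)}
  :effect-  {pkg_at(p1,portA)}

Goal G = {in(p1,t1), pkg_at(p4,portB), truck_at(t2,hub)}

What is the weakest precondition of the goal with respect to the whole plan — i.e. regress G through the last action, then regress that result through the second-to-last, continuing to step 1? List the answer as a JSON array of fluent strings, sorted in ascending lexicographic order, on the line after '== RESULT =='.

Regress step by step:
  through step 2 (load(p1,t1,portA)): drop {in(p1,t1)}, keep {pkg_at(p4,portB), truck_at(t2,hub)}, require {pkg_at(p1,portA), truck_at(t1,portA)}
    → {pkg_at(p1,portA), pkg_at(p4,portB), truck_at(t1,portA), truck_at(t2,hub)}
  through step 1 (drive(t1,hub,portA)): drop {truck_at(t1,portA)}, keep {pkg_at(p1,portA), pkg_at(p4,portB), truck_at(t2,hub)}, require {truck_at(t1,hub)}
    → {pkg_at(p1,portA), pkg_at(p4,portB), truck_at(t1,hub), truck_at(t2,hub)}

== RESULT ==
["pkg_at(p1,portA)", "pkg_at(p4,portB)", "truck_at(t1,hub)", "truck_at(t2,hub)"]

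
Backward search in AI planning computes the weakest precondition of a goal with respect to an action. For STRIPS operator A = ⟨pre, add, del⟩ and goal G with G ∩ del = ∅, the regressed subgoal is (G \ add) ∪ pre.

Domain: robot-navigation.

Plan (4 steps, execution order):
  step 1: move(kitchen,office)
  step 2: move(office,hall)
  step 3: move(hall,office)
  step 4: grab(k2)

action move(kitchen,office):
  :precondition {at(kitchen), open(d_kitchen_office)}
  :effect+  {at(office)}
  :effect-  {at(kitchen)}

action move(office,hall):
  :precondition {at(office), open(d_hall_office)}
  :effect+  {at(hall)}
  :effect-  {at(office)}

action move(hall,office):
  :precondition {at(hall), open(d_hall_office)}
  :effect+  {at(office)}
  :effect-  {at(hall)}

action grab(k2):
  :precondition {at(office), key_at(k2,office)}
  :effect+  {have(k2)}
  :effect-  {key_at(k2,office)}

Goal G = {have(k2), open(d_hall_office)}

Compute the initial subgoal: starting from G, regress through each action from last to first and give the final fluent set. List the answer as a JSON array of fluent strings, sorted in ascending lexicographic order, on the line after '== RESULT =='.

Work backward from the goal:
  through step 4 (grab(k2)): drop {have(k2)}, keep {open(d_hall_office)}, require {at(office), key_at(k2,office)}
    → {at(office), key_at(k2,office), open(d_hall_office)}
  through step 3 (move(hall,office)): drop {at(office)}, keep {key_at(k2,office), open(d_hall_office)}, require {at(hall), open(d_hall_office)}
    → {at(hall), key_at(k2,office), open(d_hall_office)}
  through step 2 (move(office,hall)): drop {at(hall)}, keep {key_at(k2,office), open(d_hall_office)}, require {at(office), open(d_hall_office)}
    → {at(office), key_at(k2,office), open(d_hall_office)}
  through step 1 (move(kitchen,office)): drop {at(office)}, keep {key_at(k2,office), open(d_hall_office)}, require {at(kitchen), open(d_kitchen_office)}
    → {at(kitchen), key_at(k2,office), open(d_hall_office), open(d_kitchen_office)}

== RESULT ==
["at(kitchen)", "key_at(k2,office)", "open(d_hall_office)", "open(d_kitchen_office)"]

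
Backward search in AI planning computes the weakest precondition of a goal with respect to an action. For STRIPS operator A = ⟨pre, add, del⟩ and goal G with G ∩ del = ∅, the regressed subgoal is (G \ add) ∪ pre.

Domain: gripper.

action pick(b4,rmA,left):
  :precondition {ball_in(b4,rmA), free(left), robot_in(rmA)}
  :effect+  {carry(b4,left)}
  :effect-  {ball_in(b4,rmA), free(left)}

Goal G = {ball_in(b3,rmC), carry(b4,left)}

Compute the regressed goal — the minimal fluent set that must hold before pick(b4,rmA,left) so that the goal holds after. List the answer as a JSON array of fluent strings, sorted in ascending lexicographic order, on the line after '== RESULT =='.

Regress:
  G ∩ del = {}  (empty — regression defined)
  G \ add = {ball_in(b3,rmC), carry(b4,left)} \ {carry(b4,left)} = {ball_in(b3,rmC)}
  ∪ pre   = {ball_in(b3,rmC)} ∪ {ball_in(b4,rmA), free(left), robot_in(rmA)}
          = {ball_in(b3,rmC), ball_in(b4,rmA), free(left), robot_in(rmA)}

== RESULT ==
["ball_in(b3,rmC)", "ball_in(b4,rmA)", "free(left)", "robot_in(rmA)"]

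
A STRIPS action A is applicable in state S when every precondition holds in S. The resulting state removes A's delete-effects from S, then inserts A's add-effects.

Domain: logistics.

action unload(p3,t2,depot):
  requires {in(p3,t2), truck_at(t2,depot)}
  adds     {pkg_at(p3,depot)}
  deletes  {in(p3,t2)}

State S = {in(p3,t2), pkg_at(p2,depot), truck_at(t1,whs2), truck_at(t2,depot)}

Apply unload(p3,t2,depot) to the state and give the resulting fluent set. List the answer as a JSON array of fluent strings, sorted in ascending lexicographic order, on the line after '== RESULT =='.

Compute (S \ del) ∪ add:
  pre ⊆ S: {in(p3,t2), truck_at(t2,depot)} ⊆ S  — applicable
  S \ del = {pkg_at(p2,depot), truck_at(t1,whs2), truck_at(t2,depot)}
  ∪ add   = {pkg_at(p2,depot), pkg_at(p3,depot), truck_at(t1,whs2), truck_at(t2,depot)}

== RESULT ==
["pkg_at(p2,depot)", "pkg_at(p3,depot)", "truck_at(t1,whs2)", "truck_at(t2,depot)"]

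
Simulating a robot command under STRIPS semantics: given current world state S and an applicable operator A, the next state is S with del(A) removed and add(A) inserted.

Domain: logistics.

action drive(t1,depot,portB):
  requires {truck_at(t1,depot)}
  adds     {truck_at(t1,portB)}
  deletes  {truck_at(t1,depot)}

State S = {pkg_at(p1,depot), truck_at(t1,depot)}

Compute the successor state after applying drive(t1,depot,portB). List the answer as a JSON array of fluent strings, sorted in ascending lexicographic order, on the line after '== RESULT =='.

Compute (S \ del) ∪ add:
  pre ⊆ S: {truck_at(t1,depot)} ⊆ S  — applicable
  S \ del = {pkg_at(p1,depot)}
  ∪ add   = {pkg_at(p1,depot), truck_at(t1,portB)}

== RESULT ==
["pkg_at(p1,depot)", "truck_at(t1,portB)"]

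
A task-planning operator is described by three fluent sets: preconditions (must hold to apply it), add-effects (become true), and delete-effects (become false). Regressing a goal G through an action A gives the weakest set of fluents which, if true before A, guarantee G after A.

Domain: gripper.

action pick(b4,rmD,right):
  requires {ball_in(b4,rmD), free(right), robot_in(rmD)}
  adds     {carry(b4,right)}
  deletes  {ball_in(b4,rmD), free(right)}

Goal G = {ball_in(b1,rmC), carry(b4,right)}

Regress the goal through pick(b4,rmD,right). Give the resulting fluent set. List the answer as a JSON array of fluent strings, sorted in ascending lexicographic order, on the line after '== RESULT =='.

Compute (G \ add) ∪ pre:
  G ∩ del = {}  (empty — regression defined)
  G \ add = {ball_in(b1,rmC), carry(b4,right)} \ {carry(b4,right)} = {ball_in(b1,rmC)}
  ∪ pre   = {ball_in(b1,rmC)} ∪ {ball_in(b4,rmD), free(right), robot_in(rmD)}
          = {ball_in(b1,rmC), ball_in(b4,rmD), free(right), robot_in(rmD)}

== RESULT ==
["ball_in(b1,rmC)", "ball_in(b4,rmD)", "free(right)", "robot_in(rmD)"]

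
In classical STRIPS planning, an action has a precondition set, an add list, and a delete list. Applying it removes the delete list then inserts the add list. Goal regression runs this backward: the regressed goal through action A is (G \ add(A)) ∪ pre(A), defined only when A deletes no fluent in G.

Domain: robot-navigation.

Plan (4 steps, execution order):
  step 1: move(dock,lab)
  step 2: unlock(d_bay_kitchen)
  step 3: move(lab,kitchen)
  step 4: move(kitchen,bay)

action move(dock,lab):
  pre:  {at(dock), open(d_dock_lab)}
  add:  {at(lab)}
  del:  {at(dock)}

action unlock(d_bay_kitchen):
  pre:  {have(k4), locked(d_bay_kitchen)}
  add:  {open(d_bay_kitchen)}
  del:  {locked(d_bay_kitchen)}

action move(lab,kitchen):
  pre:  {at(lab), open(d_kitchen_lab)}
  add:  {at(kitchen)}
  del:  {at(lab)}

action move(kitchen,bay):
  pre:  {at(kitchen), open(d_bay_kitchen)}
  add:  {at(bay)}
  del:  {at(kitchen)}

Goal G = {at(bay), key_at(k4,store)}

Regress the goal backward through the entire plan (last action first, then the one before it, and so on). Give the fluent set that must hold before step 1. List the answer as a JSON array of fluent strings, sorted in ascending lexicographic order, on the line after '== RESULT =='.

Regress step by step:
  through step 4 (move(kitchen,bay)): drop {at(bay)}, keep {key_at(k4,store)}, require {at(kitchen), open(d_bay_kitchen)}
    → {at(kitchen), key_at(k4,store), open(d_bay_kitchen)}
  through step 3 (move(lab,kitchen)): drop {at(kitchen)}, keep {key_at(k4,store), open(d_bay_kitchen)}, require {at(lab), open(d_kitchen_lab)}
    → {at(lab), key_at(k4,store), open(d_bay_kitchen), open(d_kitchen_lab)}
  through step 2 (unlock(d_bay_kitchen)): drop {open(d_bay_kitchen)}, keep {at(lab), key_at(k4,store), open(d_kitchen_lab)}, require {have(k4), locked(d_bay_kitchen)}
    → {at(lab), have(k4), key_at(k4,store), locked(d_bay_kitchen), open(d_kitchen_lab)}
  through step 1 (move(dock,lab)): drop {at(lab)}, keep {have(k4), key_at(k4,store), locked(d_bay_kitchen), open(d_kitchen_lab)}, require {at(dock), open(d_dock_lab)}
    → {at(dock), have(k4), key_at(k4,store), locked(d_bay_kitchen), open(d_dock_lab), open(d_kitchen_lab)}

== RESULT ==
["at(dock)", "have(k4)", "key_at(k4,store)", "locked(d_bay_kitchen)", "open(d_dock_lab)", "open(d_kitchen_lab)"]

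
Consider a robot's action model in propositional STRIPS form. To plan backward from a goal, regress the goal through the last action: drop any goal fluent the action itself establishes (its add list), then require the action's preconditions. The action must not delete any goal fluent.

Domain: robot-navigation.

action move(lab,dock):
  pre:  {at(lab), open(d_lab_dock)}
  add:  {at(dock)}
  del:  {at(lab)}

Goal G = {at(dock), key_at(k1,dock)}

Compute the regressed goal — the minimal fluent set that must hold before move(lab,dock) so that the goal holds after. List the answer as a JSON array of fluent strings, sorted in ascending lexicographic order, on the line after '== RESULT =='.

Regress:
  G ∩ del = {}  (empty — regression defined)
  G \ add = {at(dock), key_at(k1,dock)} \ {at(dock)} = {key_at(k1,dock)}
  ∪ pre   = {key_at(k1,dock)} ∪ {at(lab), open(d_lab_dock)}
          = {at(lab), key_at(k1,dock), open(d_lab_dock)}

== RESULT ==
["at(lab)", "key_at(k1,dock)", "open(d_lab_dock)"]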